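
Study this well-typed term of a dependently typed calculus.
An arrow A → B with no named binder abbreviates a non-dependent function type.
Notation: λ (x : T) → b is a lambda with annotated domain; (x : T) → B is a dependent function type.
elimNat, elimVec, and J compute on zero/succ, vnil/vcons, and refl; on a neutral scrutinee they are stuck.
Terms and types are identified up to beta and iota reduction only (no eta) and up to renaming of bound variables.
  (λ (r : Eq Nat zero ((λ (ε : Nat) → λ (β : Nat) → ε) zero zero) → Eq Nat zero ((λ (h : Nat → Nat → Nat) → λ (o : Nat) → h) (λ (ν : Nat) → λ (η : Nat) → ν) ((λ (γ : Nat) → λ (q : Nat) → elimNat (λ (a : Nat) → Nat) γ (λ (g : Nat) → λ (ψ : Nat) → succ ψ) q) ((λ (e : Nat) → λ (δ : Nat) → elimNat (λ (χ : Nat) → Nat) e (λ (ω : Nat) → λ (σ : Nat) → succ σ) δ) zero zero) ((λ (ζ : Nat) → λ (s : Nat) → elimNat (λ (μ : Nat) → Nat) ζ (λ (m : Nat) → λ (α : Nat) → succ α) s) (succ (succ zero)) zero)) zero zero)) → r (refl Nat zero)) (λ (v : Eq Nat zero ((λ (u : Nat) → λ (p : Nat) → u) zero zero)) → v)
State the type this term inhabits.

inferred type:
  Eq Nat zero zero


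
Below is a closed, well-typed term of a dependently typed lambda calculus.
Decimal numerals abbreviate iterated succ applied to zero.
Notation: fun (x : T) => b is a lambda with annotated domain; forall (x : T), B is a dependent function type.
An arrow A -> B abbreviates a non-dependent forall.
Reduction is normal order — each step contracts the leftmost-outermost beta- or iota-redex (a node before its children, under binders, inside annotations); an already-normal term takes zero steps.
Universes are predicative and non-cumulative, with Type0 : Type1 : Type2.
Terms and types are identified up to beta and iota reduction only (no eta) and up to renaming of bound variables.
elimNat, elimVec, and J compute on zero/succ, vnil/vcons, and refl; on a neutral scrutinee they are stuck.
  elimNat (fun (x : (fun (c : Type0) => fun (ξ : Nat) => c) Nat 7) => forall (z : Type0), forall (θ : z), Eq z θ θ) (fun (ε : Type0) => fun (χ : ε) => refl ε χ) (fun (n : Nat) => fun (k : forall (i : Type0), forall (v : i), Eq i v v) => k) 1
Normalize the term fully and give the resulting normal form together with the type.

resulting normal form:
  fun (x : Type0) => fun (c : x) => refl x c
the term's type:
  forall (x : Type0), forall (c : x), Eq x c c
observation: normalization takes exactly 4 steps under the normal-order strategy.


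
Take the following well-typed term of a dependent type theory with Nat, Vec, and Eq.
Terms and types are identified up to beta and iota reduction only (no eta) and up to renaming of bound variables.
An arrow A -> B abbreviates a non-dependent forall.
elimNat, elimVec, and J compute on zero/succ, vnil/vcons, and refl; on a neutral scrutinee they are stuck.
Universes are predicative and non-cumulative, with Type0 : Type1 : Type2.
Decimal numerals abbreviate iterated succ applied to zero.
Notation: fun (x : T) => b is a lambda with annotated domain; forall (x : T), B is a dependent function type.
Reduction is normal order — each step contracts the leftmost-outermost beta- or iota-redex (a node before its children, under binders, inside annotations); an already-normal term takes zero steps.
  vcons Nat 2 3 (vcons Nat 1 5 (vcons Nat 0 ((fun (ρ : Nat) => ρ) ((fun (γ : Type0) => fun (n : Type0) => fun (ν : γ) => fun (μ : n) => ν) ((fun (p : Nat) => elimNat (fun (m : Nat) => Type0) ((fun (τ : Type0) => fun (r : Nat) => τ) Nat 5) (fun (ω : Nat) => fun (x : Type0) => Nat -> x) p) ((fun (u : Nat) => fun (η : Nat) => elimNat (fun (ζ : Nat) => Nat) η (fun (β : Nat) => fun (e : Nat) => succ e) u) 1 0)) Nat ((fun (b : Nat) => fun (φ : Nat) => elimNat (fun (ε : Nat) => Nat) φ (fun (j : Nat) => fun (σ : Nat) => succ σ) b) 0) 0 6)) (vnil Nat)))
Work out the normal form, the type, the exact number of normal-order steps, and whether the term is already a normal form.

reduced normal form:
  vcons Nat 2 3 (vcons Nat 1 5 (vcons Nat 0 6 (vnil Nat)))
type:
  Vec Nat 3
steps to reach normal form (normal order): 8
already normal: no
first redex: a beta-redex


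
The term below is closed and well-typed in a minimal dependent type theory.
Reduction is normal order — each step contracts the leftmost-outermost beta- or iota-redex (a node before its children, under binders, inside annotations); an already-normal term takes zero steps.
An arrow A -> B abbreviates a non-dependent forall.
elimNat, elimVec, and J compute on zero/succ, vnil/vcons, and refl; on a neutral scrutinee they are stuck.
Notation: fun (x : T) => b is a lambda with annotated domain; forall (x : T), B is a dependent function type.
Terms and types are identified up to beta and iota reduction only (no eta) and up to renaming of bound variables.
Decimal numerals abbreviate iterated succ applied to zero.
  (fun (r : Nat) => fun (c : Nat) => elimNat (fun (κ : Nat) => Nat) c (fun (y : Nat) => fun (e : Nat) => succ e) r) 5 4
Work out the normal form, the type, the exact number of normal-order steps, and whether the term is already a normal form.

reduced normal form:
  9
inferred type:
  Nat
reduction steps (normal order): 18
already normal: no
first redex: a beta-redex


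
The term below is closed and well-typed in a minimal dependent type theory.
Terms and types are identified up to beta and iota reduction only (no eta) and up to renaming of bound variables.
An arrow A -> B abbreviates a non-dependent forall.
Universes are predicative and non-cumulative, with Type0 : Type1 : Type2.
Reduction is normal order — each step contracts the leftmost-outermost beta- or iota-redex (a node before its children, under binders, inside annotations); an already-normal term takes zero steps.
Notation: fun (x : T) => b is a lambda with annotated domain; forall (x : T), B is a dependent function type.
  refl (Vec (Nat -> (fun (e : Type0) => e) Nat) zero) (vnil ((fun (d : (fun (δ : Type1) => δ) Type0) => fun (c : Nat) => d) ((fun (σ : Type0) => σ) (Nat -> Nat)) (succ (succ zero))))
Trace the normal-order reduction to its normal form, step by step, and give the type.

normal-order reduction:
  refl (Vec (Nat -> (fun (e : Type0) => e) Nat) zero) (vnil ((fun (d : (fun (δ : Type1) => δ) Type0) => fun (c : Nat) => d) ((fun (σ : Type0) => σ) (Nat -> Nat)) (succ (succ zero))))
  ~> refl (Vec (Nat -> Nat) zero) (vnil ((fun (e : (fun (d : Type1) => d) Type0) => fun (δ : Nat) => e) ((fun (c : Type0) => c) (Nat -> Nat)) (succ (succ zero))))
  ~> refl (Vec (Nat -> Nat) zero) (vnil ((fun (e : Nat) => (fun (d : Type0) => d) (Nat -> Nat)) (succ (succ zero))))
  ~> refl (Vec (Nat -> Nat) zero) (vnil ((fun (e : Type0) => e) (Nat -> Nat)))
  ~> refl (Vec (Nat -> Nat) zero) (vnil (Nat -> Nat))
the term's type:
  Eq (Vec (Nat -> Nat) zero) (vnil (Nat -> Nat)) (vnil (Nat -> Nat))


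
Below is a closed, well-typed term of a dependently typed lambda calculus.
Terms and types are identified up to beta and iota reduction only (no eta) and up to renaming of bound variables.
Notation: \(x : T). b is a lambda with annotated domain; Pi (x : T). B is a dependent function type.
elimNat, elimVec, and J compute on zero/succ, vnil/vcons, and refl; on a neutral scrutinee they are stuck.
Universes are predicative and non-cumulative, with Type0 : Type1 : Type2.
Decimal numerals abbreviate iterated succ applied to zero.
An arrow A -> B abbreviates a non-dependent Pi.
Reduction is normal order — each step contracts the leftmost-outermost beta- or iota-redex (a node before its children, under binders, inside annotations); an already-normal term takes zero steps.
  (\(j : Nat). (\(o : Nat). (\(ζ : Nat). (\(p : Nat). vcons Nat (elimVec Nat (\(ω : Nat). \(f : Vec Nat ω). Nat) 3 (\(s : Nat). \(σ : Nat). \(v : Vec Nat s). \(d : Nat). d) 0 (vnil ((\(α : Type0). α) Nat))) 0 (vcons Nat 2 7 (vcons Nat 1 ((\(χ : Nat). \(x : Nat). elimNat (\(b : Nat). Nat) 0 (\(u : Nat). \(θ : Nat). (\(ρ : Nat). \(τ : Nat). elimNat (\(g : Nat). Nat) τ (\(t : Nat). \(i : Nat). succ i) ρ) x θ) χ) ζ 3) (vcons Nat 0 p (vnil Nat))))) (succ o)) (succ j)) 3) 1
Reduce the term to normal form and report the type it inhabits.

reduced normal form:
  vcons Nat 3 0 (vcons Nat 2 7 (vcons Nat 1 6 (vcons Nat 0 4 (vnil Nat))))
type:
  Vec Nat 4


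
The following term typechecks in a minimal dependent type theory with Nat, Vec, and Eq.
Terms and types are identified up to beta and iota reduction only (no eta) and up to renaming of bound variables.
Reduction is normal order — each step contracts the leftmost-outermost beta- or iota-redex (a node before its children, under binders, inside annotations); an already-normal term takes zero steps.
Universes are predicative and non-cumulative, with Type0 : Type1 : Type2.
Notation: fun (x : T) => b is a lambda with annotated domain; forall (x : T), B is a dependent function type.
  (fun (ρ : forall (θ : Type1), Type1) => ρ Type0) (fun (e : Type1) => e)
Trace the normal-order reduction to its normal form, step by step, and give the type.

reduction (normal order):
  (fun (ρ : forall (θ : Type1), Type1) => ρ Type0) (fun (e : Type1) => e)
  ~> (fun (ρ : Type1) => ρ) Type0
  ~> Type0
inferred type:
  Type1


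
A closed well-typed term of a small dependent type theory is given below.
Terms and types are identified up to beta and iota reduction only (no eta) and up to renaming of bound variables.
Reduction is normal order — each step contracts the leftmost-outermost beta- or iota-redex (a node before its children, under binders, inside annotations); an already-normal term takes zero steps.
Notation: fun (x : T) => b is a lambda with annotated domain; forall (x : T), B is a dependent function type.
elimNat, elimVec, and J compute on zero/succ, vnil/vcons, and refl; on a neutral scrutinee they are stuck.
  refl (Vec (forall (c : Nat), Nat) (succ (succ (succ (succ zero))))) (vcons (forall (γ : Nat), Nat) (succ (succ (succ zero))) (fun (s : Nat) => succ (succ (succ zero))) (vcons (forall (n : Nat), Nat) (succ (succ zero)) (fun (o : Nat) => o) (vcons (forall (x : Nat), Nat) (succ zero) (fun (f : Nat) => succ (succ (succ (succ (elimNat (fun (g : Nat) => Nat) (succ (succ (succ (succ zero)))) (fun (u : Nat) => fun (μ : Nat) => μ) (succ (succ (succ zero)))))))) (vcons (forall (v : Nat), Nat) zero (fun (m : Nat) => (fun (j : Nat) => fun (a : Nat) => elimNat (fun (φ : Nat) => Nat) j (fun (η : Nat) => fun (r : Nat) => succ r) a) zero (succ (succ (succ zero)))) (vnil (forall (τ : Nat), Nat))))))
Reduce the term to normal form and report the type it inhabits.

reduced normal form:
  refl (Vec (forall (c : Nat), Nat) (succ (succ (succ (succ zero))))) (vcons (forall (γ : Nat), Nat) (succ (succ (succ zero))) (fun (s : Nat) => succ (succ (succ zero))) (vcons (forall (n : Nat), Nat) (succ (succ zero)) (fun (o : Nat) => o) (vcons (forall (x : Nat), Nat) (succ zero) (fun (f : Nat) => succ (succ (succ (succ (succ (succ (succ (succ zero)))))))) (vcons (forall (g : Nat), Nat) zero (fun (u : Nat) => succ (succ (succ zero))) (vnil (forall (μ : Nat), Nat))))))
type:
  Eq (Vec (forall (c : Nat), Nat) (succ (succ (succ (succ zero))))) (vcons (forall (γ : Nat), Nat) (succ (succ (succ zero))) (fun (s : Nat) => succ (succ (succ zero))) (vcons (forall (n : Nat), Nat) (succ (succ zero)) (fun (o : Nat) => o) (vcons (forall (x : Nat), Nat) (succ zero) (fun (f : Nat) => succ (succ (succ (succ (succ (succ (succ (succ zero)))))))) (vcons (forall (g : Nat), Nat) zero (fun (u : Nat) => succ (succ (succ zero))) (vnil (forall (μ : Nat), Nat)))))) (vcons (forall (v : Nat), Nat) (succ (succ (succ zero))) (fun (m : Nat) => succ (succ (succ zero))) (vcons (forall (j : Nat), Nat) (succ (succ zero)) (fun (a : Nat) => a) (vcons (forall (φ : Nat), Nat) (succ zero) (fun (η : Nat) => succ (succ (succ (succ (succ (succ (succ (succ zero)))))))) (vcons (forall (r : Nat), Nat) zero (fun (τ : Nat) => succ (succ (succ zero))) (vnil (forall (y : Nat), Nat))))))


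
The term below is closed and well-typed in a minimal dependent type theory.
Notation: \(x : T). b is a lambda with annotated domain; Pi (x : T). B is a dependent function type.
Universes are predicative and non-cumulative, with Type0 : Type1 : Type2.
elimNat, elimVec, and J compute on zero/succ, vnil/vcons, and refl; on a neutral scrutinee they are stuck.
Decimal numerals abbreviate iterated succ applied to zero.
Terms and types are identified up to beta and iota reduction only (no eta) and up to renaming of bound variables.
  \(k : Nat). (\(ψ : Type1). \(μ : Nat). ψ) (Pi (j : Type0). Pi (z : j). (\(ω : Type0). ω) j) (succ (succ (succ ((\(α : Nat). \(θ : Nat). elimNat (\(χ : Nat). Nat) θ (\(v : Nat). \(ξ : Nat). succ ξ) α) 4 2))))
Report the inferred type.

the term's type:
  Pi (k : Nat). Type1


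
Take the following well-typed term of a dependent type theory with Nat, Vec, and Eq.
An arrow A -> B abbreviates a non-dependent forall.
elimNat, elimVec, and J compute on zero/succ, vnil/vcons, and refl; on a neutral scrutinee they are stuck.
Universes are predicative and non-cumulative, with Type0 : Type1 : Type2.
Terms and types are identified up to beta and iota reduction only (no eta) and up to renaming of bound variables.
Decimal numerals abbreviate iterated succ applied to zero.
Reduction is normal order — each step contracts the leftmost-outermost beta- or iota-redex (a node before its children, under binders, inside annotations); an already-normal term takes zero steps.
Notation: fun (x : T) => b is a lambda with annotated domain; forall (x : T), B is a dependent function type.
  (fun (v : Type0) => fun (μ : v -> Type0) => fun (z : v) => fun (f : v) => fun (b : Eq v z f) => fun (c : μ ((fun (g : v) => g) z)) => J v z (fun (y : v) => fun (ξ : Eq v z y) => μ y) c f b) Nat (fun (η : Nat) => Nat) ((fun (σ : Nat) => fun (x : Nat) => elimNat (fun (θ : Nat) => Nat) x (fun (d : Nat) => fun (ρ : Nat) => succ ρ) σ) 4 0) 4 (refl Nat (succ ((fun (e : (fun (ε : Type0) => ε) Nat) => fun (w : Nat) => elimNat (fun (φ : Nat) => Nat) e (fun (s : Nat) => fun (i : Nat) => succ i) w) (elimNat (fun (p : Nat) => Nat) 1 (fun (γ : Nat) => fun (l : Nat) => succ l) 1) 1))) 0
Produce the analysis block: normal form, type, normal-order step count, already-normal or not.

normal form:
  0
the term's type:
  Nat
steps to reach normal form (normal order): 7
started in normal form: no
first contracted redex: a beta-redex


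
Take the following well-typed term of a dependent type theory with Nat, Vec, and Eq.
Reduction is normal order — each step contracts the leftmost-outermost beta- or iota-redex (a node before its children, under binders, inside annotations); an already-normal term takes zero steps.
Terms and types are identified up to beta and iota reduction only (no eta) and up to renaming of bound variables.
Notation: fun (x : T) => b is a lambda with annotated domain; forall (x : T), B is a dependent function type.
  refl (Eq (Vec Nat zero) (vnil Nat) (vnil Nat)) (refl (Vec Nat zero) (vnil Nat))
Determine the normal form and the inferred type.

normal form:
  refl (Eq (Vec Nat zero) (vnil Nat) (vnil Nat)) (refl (Vec Nat zero) (vnil Nat))
inferred type:
  Eq (Eq (Vec Nat zero) (vnil Nat) (vnil Nat)) (refl (Vec Nat zero) (vnil Nat)) (refl (Vec Nat zero) (vnil Nat))
observation: the term is already in normal form.


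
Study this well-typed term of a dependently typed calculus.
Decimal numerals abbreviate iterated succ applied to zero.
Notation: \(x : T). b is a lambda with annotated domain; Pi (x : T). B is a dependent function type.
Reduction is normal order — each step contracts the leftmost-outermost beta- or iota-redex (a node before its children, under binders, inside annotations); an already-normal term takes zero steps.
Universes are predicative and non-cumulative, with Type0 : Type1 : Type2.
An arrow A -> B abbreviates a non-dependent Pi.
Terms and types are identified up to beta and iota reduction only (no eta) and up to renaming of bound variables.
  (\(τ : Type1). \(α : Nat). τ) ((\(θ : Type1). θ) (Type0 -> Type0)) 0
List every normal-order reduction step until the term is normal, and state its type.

reduction (normal order):
  (\(τ : Type1). \(α : Nat). τ) ((\(θ : Type1). θ) (Type0 -> Type0)) 0
  ~> (\(τ : Nat). (\(α : Type1). α) (Type0 -> Type0)) 0
  ~> (\(τ : Type1). τ) (Type0 -> Type0)
  ~> Type0 -> Type0
type:
  Type1


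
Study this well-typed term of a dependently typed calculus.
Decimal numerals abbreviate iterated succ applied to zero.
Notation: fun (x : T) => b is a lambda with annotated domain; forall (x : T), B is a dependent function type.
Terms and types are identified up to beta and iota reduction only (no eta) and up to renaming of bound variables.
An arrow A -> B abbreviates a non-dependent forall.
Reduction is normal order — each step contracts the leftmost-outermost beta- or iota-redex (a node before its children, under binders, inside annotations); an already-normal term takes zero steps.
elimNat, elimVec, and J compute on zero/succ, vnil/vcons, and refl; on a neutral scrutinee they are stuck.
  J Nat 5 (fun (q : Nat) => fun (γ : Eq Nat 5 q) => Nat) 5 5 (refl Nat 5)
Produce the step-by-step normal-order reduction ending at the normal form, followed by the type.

normal-order reduction sequence:
  J Nat 5 (fun (q : Nat) => fun (γ : Eq Nat 5 q) => Nat) 5 5 (refl Nat 5)
  ~> 5
the term's type:
  Nat


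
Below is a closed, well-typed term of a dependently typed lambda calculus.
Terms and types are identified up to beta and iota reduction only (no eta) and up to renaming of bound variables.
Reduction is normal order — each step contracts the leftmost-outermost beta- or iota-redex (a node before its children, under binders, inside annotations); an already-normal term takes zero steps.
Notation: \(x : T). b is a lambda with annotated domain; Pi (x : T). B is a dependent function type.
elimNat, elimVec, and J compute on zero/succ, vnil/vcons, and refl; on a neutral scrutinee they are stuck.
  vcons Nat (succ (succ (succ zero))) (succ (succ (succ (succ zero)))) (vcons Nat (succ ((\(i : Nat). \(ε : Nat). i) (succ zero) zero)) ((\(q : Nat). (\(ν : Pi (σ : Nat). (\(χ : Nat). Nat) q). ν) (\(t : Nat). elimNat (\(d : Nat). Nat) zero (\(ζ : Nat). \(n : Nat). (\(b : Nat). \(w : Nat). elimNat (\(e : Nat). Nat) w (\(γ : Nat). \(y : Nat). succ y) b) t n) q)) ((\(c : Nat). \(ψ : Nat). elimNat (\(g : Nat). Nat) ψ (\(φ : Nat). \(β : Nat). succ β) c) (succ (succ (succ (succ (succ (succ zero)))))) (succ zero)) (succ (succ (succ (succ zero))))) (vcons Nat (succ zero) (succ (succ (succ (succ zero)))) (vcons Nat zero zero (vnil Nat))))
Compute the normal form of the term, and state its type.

resulting normal form:
  vcons Nat (succ (succ (succ zero))) (succ (succ (succ (succ zero)))) (vcons Nat (succ (succ zero)) (succ (succ (succ (succ (succ (succ (succ (succ (succ (succ (succ (succ (succ (succ (succ (succ (succ (succ (succ (succ (succ (succ (succ (succ (succ (succ (succ (succ zero)))))))))))))))))))))))))))) (vcons Nat (succ zero) (succ (succ (succ (succ zero)))) (vcons Nat zero zero (vnil Nat))))
inferred type:
  Vec Nat (succ (succ (succ (succ zero))))
observation: the first redex contracted is a beta-redex; the normal form is reached in 63 normal-order steps.


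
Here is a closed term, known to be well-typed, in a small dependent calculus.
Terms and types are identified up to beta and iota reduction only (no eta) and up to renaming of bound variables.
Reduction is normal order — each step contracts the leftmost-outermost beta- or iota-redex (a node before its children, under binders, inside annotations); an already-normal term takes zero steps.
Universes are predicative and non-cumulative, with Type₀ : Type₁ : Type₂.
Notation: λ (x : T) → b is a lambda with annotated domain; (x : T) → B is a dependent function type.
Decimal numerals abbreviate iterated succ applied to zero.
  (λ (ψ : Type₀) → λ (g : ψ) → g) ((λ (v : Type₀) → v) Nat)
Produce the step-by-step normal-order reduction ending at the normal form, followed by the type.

normal-order reduction sequence:
  (λ (ψ : Type₀) → λ (g : ψ) → g) ((λ (v : Type₀) → v) Nat)
  ~> λ (ψ : (λ (g : Type₀) → g) Nat) → ψ
  ~> λ (ψ : Nat) → ψ
the term's type:
  (ψ : Nat) → Nat


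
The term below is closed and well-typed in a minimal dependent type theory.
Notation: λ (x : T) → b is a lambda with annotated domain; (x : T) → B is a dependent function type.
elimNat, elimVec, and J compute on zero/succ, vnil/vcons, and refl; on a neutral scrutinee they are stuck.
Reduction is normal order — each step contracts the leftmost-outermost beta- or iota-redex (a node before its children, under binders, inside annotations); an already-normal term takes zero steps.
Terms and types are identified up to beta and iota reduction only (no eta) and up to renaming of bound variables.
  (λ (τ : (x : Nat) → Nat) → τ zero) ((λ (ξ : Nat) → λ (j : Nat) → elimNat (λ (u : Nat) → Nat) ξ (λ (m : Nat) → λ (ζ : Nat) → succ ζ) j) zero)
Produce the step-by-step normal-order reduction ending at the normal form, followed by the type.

normal-order reduction:
  (λ (τ : (x : Nat) → Nat) → τ zero) ((λ (ξ : Nat) → λ (j : Nat) → elimNat (λ (u : Nat) → Nat) ξ (λ (m : Nat) → λ (ζ : Nat) → succ ζ) j) zero)
  ~> (λ (τ : Nat) → λ (x : Nat) → elimNat (λ (ξ : Nat) → Nat) τ (λ (j : Nat) → λ (u : Nat) → succ u) x) zero zero
  ~> (λ (τ : Nat) → elimNat (λ (x : Nat) → Nat) zero (λ (ξ : Nat) → λ (j : Nat) → succ j) τ) zero
  ~> elimNat (λ (τ : Nat) → Nat) zero (λ (x : Nat) → λ (ξ : Nat) → succ ξ) zero
  ~> zero
the term's type:
  Nat


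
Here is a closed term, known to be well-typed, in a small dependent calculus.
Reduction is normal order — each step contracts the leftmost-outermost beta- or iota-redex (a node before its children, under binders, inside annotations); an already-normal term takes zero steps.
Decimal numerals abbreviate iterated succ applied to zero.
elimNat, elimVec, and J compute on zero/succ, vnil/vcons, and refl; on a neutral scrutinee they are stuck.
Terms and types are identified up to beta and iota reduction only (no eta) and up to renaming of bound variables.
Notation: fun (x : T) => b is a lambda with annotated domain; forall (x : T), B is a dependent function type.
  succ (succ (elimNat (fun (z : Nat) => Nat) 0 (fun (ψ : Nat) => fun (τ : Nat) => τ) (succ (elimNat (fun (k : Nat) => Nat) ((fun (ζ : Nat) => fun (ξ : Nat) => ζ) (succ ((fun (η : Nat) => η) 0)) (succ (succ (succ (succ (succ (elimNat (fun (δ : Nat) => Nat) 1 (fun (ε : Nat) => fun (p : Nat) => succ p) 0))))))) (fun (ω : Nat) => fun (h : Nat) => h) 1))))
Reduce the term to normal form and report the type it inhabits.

reduced normal form:
  2
the term's type:
  Nat


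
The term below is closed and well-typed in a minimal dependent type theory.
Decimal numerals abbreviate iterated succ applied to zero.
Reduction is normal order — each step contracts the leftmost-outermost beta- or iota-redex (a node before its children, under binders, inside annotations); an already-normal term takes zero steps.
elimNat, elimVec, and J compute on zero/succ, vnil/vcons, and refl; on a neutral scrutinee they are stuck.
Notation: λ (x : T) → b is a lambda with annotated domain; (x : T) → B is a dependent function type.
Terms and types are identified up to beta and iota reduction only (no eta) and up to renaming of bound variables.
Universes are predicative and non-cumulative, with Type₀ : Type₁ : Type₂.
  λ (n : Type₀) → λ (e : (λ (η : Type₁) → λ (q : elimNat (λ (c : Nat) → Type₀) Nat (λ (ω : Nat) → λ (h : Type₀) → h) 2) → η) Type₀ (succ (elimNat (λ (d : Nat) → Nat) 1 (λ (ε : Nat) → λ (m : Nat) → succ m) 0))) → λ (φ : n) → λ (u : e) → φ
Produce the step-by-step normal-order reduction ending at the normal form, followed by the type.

normal-order reduction:
  λ (n : Type₀) → λ (e : (λ (η : Type₁) → λ (q : elimNat (λ (c : Nat) → Type₀) Nat (λ (ω : Nat) → λ (h : Type₀) → h) 2) → η) Type₀ (succ (elimNat (λ (d : Nat) → Nat) 1 (λ (ε : Nat) → λ (m : Nat) → succ m) 0))) → λ (φ : n) → λ (u : e) → φ
  ~> λ (n : Type₀) → λ (e : (λ (η : elimNat (λ (q : Nat) → Type₀) Nat (λ (c : Nat) → λ (ω : Type₀) → ω) 2) → Type₀) (succ (elimNat (λ (h : Nat) → Nat) 1 (λ (d : Nat) → λ (ε : Nat) → succ ε) 0))) → λ (m : n) → λ (φ : e) → m
  ~> λ (n : Type₀) → λ (e : Type₀) → λ (η : n) → λ (q : e) → η
the term's type:
  (n : Type₀) → (e : Type₀) → (η : n) → (q : e) → n


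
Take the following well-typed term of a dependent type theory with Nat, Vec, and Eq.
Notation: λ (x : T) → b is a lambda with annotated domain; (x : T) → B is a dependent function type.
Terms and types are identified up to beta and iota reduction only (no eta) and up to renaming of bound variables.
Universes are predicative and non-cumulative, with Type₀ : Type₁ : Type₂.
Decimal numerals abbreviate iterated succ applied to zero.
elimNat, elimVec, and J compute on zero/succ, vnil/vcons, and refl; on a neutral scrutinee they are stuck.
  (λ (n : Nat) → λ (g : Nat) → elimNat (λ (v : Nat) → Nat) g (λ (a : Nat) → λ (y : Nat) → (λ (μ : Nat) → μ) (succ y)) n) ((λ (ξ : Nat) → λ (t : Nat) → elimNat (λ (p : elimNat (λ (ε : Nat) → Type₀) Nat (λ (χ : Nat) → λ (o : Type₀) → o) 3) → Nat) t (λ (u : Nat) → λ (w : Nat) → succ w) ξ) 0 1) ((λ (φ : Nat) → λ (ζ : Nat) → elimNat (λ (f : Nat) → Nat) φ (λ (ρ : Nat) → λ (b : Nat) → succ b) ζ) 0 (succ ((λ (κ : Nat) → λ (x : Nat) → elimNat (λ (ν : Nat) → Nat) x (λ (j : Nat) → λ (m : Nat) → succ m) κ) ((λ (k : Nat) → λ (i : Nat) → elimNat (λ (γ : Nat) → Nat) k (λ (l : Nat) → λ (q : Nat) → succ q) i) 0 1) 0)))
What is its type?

the term's type:
  Nat


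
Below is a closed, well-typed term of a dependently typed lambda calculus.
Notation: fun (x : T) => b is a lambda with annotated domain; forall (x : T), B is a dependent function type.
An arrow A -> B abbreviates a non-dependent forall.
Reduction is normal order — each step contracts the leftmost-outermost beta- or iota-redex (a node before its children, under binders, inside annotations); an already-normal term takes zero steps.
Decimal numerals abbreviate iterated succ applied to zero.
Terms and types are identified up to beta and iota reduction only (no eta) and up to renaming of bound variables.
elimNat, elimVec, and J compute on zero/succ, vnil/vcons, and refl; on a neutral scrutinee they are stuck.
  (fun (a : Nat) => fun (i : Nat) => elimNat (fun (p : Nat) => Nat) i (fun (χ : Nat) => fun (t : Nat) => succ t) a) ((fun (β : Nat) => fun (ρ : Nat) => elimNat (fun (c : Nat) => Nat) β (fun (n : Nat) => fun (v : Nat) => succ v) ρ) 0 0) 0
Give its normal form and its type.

resulting normal form:
  0
the term's type:
  Nat


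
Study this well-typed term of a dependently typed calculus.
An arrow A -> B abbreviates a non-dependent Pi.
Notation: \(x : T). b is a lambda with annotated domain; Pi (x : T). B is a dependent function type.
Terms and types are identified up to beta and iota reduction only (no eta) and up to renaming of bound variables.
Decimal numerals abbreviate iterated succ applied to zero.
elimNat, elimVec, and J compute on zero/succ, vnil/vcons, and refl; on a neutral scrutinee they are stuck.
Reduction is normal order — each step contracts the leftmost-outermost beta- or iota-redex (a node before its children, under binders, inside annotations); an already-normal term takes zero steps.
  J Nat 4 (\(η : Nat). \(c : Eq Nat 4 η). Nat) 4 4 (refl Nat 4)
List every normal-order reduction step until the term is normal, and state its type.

reduction (normal order):
  J Nat 4 (\(η : Nat). \(c : Eq Nat 4 η). Nat) 4 4 (refl Nat 4)
  ~> 4
type:
  Nat


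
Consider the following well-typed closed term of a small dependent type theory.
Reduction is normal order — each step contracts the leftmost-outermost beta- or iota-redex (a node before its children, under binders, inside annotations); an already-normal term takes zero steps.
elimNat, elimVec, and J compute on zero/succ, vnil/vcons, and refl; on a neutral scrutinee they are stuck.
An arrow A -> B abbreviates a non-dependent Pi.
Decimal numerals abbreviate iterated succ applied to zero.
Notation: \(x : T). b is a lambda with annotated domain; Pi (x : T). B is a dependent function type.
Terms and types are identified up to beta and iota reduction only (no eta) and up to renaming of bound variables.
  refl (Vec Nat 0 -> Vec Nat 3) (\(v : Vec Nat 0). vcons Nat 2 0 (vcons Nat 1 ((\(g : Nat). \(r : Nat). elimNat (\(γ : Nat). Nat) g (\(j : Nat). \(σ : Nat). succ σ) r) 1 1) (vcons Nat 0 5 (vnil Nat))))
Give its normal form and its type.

resulting normal form:
  refl (Vec Nat 0 -> Vec Nat 3) (\(v : Vec Nat 0). vcons Nat 2 0 (vcons Nat 1 2 (vcons Nat 0 5 (vnil Nat))))
type:
  Eq (Vec Nat 0 -> Vec Nat 3) (\(v : Vec Nat 0). vcons Nat 2 0 (vcons Nat 1 2 (vcons Nat 0 5 (vnil Nat)))) (\(g : Vec Nat 0). vcons Nat 2 0 (vcons Nat 1 2 (vcons Nat 0 5 (vnil Nat))))
observation: the first redex contracted is a beta-redex; the normal form is reached in 6 normal-order steps.


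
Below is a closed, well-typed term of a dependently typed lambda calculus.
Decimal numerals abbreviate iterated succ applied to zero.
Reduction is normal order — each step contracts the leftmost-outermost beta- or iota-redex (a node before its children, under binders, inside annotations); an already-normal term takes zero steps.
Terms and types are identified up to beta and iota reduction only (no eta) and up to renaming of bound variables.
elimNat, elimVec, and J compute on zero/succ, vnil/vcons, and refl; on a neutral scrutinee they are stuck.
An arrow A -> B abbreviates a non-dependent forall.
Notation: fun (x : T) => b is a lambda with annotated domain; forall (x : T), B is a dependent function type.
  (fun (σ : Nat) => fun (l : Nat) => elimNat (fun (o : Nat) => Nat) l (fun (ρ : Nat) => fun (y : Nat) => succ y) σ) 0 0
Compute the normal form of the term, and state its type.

resulting normal form:
  0
type:
  Nat
observation: normalization takes exactly 3 steps under the normal-order strategy.


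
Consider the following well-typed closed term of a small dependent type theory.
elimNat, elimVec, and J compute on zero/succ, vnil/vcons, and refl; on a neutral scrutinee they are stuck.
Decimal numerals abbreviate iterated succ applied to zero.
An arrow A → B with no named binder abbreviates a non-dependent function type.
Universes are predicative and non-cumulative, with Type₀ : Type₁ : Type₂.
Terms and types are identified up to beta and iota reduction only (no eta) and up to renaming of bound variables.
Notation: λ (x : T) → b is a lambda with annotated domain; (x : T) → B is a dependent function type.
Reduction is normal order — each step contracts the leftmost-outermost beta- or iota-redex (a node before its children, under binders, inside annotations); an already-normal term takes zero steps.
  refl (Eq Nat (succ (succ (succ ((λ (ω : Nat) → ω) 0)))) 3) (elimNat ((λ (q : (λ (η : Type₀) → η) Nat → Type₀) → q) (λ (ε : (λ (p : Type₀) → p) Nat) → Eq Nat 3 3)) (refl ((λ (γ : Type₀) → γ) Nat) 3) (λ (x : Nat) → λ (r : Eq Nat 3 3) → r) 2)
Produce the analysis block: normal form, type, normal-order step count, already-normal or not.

normal form:
  refl (Eq Nat 3 3) (refl Nat 3)
the term's type:
  Eq (Eq Nat 3 3) (refl Nat 3) (refl Nat 3)
normal-order step count: 9
started in normal form: no
first contracted redex: a beta-redex


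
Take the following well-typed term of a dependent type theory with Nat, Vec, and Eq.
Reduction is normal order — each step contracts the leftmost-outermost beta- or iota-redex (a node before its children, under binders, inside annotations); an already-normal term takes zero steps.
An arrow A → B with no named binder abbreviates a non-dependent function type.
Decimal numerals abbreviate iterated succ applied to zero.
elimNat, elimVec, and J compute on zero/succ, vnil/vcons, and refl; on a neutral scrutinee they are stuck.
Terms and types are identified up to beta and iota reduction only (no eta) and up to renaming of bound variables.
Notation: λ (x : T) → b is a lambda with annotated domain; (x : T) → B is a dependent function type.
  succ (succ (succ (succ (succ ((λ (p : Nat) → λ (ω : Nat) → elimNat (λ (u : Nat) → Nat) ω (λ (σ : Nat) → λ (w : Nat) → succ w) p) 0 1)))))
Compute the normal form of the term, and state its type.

normal form:
  6
inferred type:
  Nat
observation: the first redex contracted is a beta-redex; the normal form is reached in 3 normal-order steps.


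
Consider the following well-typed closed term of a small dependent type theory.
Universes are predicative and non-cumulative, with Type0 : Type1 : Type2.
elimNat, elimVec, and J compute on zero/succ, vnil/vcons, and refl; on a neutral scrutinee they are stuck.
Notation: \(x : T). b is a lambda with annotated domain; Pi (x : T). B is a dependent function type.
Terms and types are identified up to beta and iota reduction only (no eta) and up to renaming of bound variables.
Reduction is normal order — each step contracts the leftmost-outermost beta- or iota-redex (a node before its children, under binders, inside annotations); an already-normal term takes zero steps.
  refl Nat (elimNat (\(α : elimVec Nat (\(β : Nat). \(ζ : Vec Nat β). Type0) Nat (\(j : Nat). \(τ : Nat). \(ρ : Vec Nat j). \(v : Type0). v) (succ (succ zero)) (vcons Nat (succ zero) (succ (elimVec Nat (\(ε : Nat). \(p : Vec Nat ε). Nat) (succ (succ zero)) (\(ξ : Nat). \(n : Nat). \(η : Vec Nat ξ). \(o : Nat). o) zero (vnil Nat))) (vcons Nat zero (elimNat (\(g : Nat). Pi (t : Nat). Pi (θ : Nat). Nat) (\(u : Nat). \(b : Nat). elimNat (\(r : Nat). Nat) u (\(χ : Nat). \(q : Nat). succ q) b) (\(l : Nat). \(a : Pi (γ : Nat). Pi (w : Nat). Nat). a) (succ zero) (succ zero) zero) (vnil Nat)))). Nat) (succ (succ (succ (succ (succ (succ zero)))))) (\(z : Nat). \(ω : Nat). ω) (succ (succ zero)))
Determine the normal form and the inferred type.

resulting normal form:
  refl Nat (succ (succ (succ (succ (succ (succ zero))))))
type:
  Eq Nat (succ (succ (succ (succ (succ (succ zero)))))) (succ (succ (succ (succ (succ (succ zero))))))


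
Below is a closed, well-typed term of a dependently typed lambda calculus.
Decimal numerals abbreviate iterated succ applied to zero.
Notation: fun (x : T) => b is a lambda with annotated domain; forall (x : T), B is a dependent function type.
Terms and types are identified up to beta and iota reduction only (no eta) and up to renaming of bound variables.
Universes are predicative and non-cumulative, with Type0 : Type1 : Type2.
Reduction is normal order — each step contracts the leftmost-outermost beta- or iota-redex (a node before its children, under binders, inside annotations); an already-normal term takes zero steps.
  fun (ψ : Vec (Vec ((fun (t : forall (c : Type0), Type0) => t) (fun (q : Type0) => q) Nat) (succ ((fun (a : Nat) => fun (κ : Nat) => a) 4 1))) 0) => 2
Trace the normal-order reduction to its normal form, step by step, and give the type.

normal-order reduction:
  fun (ψ : Vec (Vec ((fun (t : forall (c : Type0), Type0) => t) (fun (q : Type0) => q) Nat) (succ ((fun (a : Nat) => fun (κ : Nat) => a) 4 1))) 0) => 2
  ~> fun (ψ : Vec (Vec ((fun (t : Type0) => t) Nat) (succ ((fun (c : Nat) => fun (q : Nat) => c) 4 1))) 0) => 2
  ~> fun (ψ : Vec (Vec Nat (succ ((fun (t : Nat) => fun (c : Nat) => t) 4 1))) 0) => 2
  ~> fun (ψ : Vec (Vec Nat (succ ((fun (t : Nat) => 4) 1))) 0) => 2
  ~> fun (ψ : Vec (Vec Nat 5) 0) => 2
type:
  forall (ψ : Vec (Vec Nat 5) 0), Nat


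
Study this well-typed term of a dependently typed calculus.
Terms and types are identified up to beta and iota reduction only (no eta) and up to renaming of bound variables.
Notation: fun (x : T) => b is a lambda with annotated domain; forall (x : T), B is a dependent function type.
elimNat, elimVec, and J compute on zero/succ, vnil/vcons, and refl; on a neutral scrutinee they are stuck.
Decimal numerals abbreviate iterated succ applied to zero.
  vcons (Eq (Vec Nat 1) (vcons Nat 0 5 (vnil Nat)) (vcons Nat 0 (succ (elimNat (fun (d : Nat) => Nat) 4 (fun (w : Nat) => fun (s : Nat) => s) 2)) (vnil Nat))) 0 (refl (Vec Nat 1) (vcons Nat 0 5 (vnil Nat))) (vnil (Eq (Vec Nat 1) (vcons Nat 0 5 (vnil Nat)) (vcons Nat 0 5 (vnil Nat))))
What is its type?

inferred type:
  Vec (Eq (Vec Nat 1) (vcons Nat 0 5 (vnil Nat)) (vcons Nat 0 5 (vnil Nat))) 1


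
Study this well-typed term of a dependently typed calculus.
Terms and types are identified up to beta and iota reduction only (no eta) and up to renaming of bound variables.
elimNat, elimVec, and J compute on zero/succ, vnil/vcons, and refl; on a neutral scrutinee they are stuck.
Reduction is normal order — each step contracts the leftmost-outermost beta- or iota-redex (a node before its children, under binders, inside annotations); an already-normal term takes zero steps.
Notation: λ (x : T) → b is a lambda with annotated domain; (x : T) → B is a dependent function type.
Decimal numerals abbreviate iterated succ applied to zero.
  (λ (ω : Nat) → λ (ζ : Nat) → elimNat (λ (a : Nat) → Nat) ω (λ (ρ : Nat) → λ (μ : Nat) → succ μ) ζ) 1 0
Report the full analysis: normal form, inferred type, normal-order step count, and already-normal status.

reduced normal form:
  1
the term's type:
  Nat
normal-order step count: 3
already normal: no
first redex: a beta-redex


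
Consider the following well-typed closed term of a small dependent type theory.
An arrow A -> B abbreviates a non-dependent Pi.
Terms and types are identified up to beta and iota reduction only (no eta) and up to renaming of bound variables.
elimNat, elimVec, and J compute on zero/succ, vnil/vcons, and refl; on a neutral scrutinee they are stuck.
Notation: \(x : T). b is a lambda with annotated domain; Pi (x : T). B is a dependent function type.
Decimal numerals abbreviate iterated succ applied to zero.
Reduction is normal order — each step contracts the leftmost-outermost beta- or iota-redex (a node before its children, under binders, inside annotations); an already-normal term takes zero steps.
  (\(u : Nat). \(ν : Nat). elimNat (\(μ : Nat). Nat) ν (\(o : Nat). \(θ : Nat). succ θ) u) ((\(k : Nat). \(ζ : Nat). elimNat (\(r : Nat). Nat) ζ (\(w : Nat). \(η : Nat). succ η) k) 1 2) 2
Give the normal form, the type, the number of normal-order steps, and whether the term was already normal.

reduced normal form:
  5
inferred type:
  Nat
reduction steps (normal order): 18
started in normal form: no
first redex: a beta-redex


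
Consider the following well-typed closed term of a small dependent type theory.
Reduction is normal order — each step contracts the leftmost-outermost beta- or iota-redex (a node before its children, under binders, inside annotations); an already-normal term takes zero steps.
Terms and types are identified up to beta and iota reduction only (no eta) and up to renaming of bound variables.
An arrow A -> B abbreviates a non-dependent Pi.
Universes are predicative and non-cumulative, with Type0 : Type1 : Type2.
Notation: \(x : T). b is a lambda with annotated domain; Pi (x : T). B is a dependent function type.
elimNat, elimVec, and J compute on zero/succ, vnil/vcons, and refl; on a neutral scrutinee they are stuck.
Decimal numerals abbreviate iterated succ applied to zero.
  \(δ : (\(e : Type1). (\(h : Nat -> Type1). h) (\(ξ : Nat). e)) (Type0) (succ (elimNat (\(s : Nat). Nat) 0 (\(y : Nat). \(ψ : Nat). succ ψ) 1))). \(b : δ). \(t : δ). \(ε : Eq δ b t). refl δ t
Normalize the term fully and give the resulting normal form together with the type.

reduced normal form:
  \(δ : Type0). \(e : δ). \(h : δ). \(ξ : Eq δ e h). refl δ h
the term's type:
  Pi (δ : Type0). Pi (e : δ). Pi (h : δ). Eq δ e h -> Eq δ h h
observation: 3 normal-order steps normalize the term, beginning with a beta-redex.
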